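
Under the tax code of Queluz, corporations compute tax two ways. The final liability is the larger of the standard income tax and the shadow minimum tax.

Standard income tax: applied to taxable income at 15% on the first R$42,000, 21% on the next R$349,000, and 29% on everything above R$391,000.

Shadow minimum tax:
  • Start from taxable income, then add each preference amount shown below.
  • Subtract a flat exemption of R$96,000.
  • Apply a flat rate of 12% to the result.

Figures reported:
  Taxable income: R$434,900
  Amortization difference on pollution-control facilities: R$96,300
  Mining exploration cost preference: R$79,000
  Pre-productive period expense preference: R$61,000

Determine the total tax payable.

R$92,321

Standard income tax:
  R$42,000 × 15% = R$6,300
  R$349,000 × 21% = R$73,290
  R$43,900 × 29% = R$12,731
  → R$92,321

Shadow minimum tax:
  Adjusted income: R$434,900 + R$96,300 + R$79,000 + R$61,000 = R$671,200
  Less exemption R$96,000 → base R$575,200
  R$575,200 × 12% = R$69,024

R$92,321 > R$69,024, so the standard income tax governs.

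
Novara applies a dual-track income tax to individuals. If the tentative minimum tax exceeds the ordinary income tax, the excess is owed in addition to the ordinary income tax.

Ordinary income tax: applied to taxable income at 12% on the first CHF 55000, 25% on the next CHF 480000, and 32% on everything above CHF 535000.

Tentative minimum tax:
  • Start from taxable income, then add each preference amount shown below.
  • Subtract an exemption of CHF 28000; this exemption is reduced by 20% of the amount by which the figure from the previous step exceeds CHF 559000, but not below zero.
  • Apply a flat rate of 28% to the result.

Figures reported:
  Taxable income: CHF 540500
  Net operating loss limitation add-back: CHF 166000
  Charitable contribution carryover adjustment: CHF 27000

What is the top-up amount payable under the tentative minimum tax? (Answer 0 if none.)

CHF 77020

Ordinary income tax:
  CHF 55000 × 12% = CHF 6600
  CHF 480000 × 25% = CHF 120000
  CHF 5500 × 32% = CHF 1760
  → CHF 128360

Tentative minimum tax:
  Adjusted income: CHF 540500 + CHF 166000 + CHF 27000 = CHF 733500
  Exemption: 20% × (CHF 733500 − CHF 559000) = CHF 34900 ≥ CHF 28000, so the exemption is fully phased out
  Base: CHF 733500 − CHF 0 = CHF 733500
  CHF 733500 × 28% = CHF 205380

Excess of tentative minimum tax over ordinary income tax: CHF 205380 − CHF 128360 = CHF 77020.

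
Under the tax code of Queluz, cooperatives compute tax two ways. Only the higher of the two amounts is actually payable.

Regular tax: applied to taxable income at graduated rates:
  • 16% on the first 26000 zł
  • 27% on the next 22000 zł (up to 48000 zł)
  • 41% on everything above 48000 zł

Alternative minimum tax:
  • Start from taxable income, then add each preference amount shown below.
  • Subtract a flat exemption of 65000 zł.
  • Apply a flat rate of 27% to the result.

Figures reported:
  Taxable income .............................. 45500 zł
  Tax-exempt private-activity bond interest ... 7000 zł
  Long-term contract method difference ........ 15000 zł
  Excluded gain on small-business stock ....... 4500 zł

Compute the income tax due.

9425 zł

Regular tax:
  26000 zł × 16% = 4160 zł
  19500 zł × 27% = 5265 zł
  → 9425 zł

Alternative minimum tax:
  Adjusted income: 45500 zł + 7000 zł + 15000 zł + 4500 zł = 72000 zł
  Less exemption 65000 zł → base 7000 zł
  7000 zł × 27% = 1890 zł

9425 zł > 1890 zł, so the regular tax governs.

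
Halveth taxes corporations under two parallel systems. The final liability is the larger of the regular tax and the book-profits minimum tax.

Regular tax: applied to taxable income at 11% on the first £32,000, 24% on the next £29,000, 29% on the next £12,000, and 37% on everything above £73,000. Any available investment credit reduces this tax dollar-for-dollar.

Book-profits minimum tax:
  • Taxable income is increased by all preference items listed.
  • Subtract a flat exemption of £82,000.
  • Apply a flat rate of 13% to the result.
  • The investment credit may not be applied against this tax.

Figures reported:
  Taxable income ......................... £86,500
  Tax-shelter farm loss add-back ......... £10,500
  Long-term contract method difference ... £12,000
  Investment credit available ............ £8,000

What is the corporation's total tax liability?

£10,955

Regular tax:
  £32,000 × 11% = £3,520
  £29,000 × 24% = £6,960
  £12,000 × 29% = £3,480
  £13,500 × 37% = £4,995
  → £18,955
  Less investment credit £8,000 → £10,955

Book-profits minimum tax:
  Adjusted income: £86,500 + £10,500 + £12,000 = £109,000
  Less exemption £82,000 → base £27,000
  £27,000 × 13% = £3,510

£10,955 > £3,510, so the regular tax governs.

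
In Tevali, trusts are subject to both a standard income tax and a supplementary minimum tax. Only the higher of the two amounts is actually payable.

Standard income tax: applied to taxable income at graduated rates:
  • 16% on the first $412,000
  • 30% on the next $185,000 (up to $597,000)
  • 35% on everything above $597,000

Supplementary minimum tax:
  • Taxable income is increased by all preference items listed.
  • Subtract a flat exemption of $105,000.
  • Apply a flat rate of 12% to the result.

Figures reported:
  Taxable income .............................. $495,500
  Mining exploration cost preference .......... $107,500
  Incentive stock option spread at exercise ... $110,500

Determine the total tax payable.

$90,970

Supplementary minimum tax:
  Adjusted income: $495,500 + $107,500 + $110,500 = $713,500
  Less exemption $105,000 → base $608,500
  $608,500 × 12% = $73,020

Standard income tax:
  $412,000 × 16% = $65,920
  $83,500 × 30% = $25,050
  → $90,970

$90,970 > $73,020, so the standard income tax governs.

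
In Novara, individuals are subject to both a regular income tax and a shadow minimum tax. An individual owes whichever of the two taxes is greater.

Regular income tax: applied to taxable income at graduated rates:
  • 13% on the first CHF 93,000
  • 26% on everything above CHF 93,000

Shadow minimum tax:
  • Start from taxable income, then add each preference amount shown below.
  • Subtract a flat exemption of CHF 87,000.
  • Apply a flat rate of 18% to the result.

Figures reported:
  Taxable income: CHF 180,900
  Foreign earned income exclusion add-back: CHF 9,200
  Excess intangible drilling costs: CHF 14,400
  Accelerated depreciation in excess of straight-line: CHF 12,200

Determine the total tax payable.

CHF 34,944

Shadow minimum tax:
  Adjusted income: CHF 180,900 + CHF 9,200 + CHF 14,400 + CHF 12,200 = CHF 216,700
  Less exemption CHF 87,000 → base CHF 129,700
  CHF 129,700 × 18% = CHF 23,346

Regular income tax:
  CHF 93,000 × 13% = CHF 12,090
  CHF 87,900 × 26% = CHF 22,854
  → CHF 34,944

CHF 34,944 > CHF 23,346, so the regular income tax governs.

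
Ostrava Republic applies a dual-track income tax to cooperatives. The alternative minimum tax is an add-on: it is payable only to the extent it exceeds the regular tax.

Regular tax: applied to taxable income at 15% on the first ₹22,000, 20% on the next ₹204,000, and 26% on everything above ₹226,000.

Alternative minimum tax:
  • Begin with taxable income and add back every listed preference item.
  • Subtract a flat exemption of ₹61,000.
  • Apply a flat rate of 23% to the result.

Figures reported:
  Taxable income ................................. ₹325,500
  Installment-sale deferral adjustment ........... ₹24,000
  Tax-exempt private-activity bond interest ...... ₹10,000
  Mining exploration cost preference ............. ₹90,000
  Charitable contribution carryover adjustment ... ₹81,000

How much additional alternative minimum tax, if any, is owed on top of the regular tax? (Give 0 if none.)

₹38,015

Regular tax:
  ₹22,000 × 15% = ₹3,300
  ₹204,000 × 20% = ₹40,800
  ₹99,500 × 26% = ₹25,870
  → ₹69,970

Alternative minimum tax:
  Adjusted income: ₹325,500 + ₹24,000 + ₹10,000 + ₹90,000 + ₹81,000 = ₹530,500
  Less exemption ₹61,000 → base ₹469,500
  ₹469,500 × 23% = ₹107,985

Excess of alternative minimum tax over regular tax: ₹107,985 − ₹69,970 = ₹38,015.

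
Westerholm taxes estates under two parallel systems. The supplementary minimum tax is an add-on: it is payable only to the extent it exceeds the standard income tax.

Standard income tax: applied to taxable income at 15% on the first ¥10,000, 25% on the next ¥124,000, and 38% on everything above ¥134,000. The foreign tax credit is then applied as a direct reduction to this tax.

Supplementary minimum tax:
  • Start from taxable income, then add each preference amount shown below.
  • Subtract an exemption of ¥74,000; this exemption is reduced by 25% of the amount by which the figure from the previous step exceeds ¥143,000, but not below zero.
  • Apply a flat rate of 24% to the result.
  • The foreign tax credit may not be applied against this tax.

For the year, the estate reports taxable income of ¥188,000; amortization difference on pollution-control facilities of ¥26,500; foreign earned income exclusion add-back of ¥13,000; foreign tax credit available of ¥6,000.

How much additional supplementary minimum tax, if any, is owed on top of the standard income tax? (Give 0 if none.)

¥0

Standard income tax:
  ¥10,000 × 15% = ¥1,500
  ¥124,000 × 25% = ¥31,000
  ¥54,000 × 38% = ¥20,520
  → ¥53,020
  Less foreign tax credit ¥6,000 → ¥47,020

Supplementary minimum tax:
  Adjusted income: ¥188,000 + ¥26,500 + ¥13,000 = ¥227,500
  Exemption: ¥74,000 − 25% × (¥227,500 − ¥143,000) = ¥74,000 − ¥21,125 = ¥52,875
  Base: ¥227,500 − ¥52,875 = ¥174,625
  ¥174,625 × 24% = ¥41,910

¥41,910 ≤ ¥47,020, so no add-on is due.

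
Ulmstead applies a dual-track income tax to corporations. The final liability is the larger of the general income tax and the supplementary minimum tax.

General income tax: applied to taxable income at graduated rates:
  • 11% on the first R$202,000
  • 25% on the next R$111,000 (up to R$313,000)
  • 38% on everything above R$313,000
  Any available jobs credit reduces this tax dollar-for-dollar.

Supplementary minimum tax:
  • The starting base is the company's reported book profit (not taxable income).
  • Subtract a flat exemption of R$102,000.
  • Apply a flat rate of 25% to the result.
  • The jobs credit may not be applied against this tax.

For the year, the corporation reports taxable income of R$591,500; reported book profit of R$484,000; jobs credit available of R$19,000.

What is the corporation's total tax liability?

Supplementary minimum tax:
  Base (reported book profit): R$484,000
  Less exemption R$102,000 → base R$382,000
  R$382,000 × 25% = R$95,500

General income tax:
  R$202,000 × 11% = R$22,220
  R$111,000 × 25% = R$27,750
  R$278,500 × 38% = R$105,830
  → R$155,800
  Less jobs credit R$19,000 → R$136,800

R$136,800 > R$95,500, so the general income tax governs.

R$136,800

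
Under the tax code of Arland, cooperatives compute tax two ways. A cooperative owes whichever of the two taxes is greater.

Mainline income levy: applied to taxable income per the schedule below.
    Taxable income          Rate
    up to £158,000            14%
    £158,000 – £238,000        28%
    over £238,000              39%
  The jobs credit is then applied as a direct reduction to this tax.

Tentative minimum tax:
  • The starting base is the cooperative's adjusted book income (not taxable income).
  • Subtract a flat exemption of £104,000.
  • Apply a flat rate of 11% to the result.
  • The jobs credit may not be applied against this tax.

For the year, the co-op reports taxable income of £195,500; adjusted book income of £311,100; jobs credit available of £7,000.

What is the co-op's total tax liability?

Tentative minimum tax:
  Base (adjusted book income): £311,100
  Less exemption £104,000 → base £207,100
  £207,100 × 11% = £22,781

Mainline income levy:
  £158,000 × 14% = £22,120
  £37,500 × 28% = £10,500
  → £32,620
  Less jobs credit £7,000 → £25,620

£25,620 > £22,781, so the mainline income levy governs.

£25,620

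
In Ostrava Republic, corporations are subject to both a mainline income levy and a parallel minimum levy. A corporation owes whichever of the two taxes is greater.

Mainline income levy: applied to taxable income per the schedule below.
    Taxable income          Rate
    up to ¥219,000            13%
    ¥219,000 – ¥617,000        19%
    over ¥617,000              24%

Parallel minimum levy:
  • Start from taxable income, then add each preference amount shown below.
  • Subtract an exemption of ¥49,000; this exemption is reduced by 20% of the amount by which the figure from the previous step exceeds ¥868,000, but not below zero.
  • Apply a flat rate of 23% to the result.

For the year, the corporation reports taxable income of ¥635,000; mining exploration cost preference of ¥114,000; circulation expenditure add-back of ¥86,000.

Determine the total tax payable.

¥180,780

Mainline income levy:
  ¥219,000 × 13% = ¥28,470
  ¥398,000 × 19% = ¥75,620
  ¥18,000 × 24% = ¥4,320
  → ¥108,410

Parallel minimum levy:
  Adjusted income: ¥635,000 + ¥114,000 + ¥86,000 = ¥835,000
  Exemption: ¥835,000 ≤ ¥868,000, so full ¥49,000 applies
  Base: ¥835,000 − ¥49,000 = ¥786,000
  ¥786,000 × 23% = ¥180,780

¥180,780 > ¥108,410, so the parallel minimum levy is the binding amount.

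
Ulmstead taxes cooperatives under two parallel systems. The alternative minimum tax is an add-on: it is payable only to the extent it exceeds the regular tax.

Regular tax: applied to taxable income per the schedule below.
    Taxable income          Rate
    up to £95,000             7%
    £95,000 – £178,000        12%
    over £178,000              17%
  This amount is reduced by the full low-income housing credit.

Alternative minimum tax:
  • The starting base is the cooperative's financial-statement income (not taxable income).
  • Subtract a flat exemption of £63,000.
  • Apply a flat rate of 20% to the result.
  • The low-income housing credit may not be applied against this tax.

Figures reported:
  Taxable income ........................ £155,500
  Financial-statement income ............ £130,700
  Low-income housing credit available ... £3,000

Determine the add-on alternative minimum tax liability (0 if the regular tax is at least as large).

Regular tax:
  £95,000 × 7% = £6,650
  £60,500 × 12% = £7,260
  → £13,910
  Less low-income housing credit £3,000 → £10,910

Alternative minimum tax:
  Base (financial-statement income): £130,700
  Less exemption £63,000 → base £67,700
  £67,700 × 20% = £13,540

Excess of alternative minimum tax over regular tax: £13,540 − £10,910 = £2,630.

£2,630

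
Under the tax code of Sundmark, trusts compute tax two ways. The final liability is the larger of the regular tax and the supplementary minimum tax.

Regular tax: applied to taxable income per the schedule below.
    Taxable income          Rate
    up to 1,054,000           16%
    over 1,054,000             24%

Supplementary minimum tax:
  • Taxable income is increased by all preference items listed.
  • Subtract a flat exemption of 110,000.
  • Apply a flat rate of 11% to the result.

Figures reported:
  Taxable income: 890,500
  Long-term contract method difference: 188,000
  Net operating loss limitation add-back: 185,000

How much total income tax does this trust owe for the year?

142,480

Supplementary minimum tax:
  Adjusted income: 890,500 + 188,000 + 185,000 = 1,263,500
  Less exemption 110,000 → base 1,153,500
  1,153,500 × 11% = 126,885

Regular tax:
  890,500 × 16% = 142,480

142,480 > 126,885, so the regular tax governs.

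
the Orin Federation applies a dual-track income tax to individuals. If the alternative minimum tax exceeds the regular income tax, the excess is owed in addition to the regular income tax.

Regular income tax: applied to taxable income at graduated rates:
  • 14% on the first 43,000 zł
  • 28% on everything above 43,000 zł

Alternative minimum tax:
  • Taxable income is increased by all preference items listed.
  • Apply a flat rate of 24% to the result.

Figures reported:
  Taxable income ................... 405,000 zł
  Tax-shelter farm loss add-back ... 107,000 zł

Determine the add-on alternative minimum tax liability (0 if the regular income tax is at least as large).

15,500 zł

Alternative minimum tax:
  Adjusted income: 405,000 zł + 107,000 zł = 512,000 zł
  512,000 zł × 24% = 122,880 zł

Regular income tax:
  43,000 zł × 14% = 6,020 zł
  362,000 zł × 28% = 101,360 zł
  → 107,380 zł

Excess of alternative minimum tax over regular income tax: 122,880 zł − 107,380 zł = 15,500 zł.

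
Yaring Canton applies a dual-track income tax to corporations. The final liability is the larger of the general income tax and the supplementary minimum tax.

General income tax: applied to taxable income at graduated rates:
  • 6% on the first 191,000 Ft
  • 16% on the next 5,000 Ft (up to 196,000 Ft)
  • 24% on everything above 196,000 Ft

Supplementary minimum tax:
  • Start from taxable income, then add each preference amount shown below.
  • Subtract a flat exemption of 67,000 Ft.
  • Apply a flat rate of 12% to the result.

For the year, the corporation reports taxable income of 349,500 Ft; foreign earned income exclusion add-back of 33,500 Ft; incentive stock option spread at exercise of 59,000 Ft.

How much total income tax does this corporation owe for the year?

49,100 Ft

Supplementary minimum tax:
  Adjusted income: 349,500 Ft + 33,500 Ft + 59,000 Ft = 442,000 Ft
  Less exemption 67,000 Ft → base 375,000 Ft
  375,000 Ft × 12% = 45,000 Ft

General income tax:
  191,000 Ft × 6% = 11,460 Ft
  5,000 Ft × 16% = 800 Ft
  153,500 Ft × 24% = 36,840 Ft
  → 49,100 Ft

49,100 Ft > 45,000 Ft, so the general income tax governs.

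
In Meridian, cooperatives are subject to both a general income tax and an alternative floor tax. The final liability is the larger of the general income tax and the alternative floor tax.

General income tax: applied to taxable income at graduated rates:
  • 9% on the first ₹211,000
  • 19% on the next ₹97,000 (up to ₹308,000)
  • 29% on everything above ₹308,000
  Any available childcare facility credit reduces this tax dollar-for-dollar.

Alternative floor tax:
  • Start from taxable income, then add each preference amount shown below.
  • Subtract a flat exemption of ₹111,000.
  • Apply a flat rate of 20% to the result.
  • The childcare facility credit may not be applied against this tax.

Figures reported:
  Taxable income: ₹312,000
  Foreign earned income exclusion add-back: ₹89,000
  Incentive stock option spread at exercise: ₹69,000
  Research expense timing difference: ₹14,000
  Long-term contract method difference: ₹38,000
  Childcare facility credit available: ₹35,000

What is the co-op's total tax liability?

Alternative floor tax:
  Adjusted income: ₹312,000 + ₹89,000 + ₹69,000 + ₹14,000 + ₹38,000 = ₹522,000
  Less exemption ₹111,000 → base ₹411,000
  ₹411,000 × 20% = ₹82,200

General income tax:
  ₹211,000 × 9% = ₹18,990
  ₹97,000 × 19% = ₹18,430
  ₹4,000 × 29% = ₹1,160
  → ₹38,580
  Less childcare facility credit ₹35,000 → ₹3,580

₹82,200 > ₹3,580, so the alternative floor tax is the binding amount.

₹82,200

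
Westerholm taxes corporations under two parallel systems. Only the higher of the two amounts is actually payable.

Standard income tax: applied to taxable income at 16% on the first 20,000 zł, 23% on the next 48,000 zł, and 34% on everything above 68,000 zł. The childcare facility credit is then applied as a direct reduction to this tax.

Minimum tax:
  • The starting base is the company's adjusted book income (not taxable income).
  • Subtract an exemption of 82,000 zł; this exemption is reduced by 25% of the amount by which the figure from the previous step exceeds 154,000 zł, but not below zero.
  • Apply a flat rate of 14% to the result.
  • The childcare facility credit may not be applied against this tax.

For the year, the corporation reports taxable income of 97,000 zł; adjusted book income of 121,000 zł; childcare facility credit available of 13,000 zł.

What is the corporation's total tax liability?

11,100 zł

Minimum tax:
  Base (adjusted book income): 121,000 zł
  Exemption: 121,000 zł ≤ 154,000 zł, so full 82,000 zł applies
  Base: 121,000 zł − 82,000 zł = 39,000 zł
  39,000 zł × 14% = 5,460 zł

Standard income tax:
  20,000 zł × 16% = 3,200 zł
  48,000 zł × 23% = 11,040 zł
  29,000 zł × 34% = 9,860 zł
  → 24,100 zł
  Less childcare facility credit 13,000 zł → 11,100 zł

11,100 zł > 5,460 zł, so the standard income tax governs.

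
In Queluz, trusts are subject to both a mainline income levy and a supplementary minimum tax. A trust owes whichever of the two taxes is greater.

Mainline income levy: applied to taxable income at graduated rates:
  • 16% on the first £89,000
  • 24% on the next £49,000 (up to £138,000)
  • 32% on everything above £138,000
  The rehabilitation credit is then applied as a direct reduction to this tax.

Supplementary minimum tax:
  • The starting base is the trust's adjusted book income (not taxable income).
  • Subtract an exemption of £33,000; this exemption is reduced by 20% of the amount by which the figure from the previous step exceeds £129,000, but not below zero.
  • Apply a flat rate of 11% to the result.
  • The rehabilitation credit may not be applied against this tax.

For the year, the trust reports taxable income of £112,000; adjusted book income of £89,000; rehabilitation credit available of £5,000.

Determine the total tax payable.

£14,760

Mainline income levy:
  £89,000 × 16% = £14,240
  £23,000 × 24% = £5,520
  → £19,760
  Less rehabilitation credit £5,000 → £14,760

Supplementary minimum tax:
  Base (adjusted book income): £89,000
  Exemption: £89,000 ≤ £129,000, so full £33,000 applies
  Base: £89,000 − £33,000 = £56,000
  £56,000 × 11% = £6,160

£14,760 > £6,160, so the mainline income levy governs.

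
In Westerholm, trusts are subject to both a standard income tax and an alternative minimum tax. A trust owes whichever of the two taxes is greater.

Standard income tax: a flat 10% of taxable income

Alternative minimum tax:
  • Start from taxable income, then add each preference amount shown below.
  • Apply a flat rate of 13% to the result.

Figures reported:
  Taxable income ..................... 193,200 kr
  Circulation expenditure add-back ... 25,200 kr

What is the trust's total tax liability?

28,392 kr

Alternative minimum tax:
  Adjusted income: 193,200 kr + 25,200 kr = 218,400 kr
  218,400 kr × 13% = 28,392 kr

Standard income tax:
  193,200 kr × 10% = 19,320 kr

28,392 kr > 19,320 kr, so the alternative minimum tax is the binding amount.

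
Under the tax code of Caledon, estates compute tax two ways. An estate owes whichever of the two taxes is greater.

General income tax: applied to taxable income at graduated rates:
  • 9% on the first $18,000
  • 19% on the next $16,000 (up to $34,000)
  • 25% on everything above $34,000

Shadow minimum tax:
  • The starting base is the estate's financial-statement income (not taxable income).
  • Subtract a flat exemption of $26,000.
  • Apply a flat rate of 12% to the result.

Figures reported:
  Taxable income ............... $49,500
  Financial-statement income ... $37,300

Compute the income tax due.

General income tax:
  $18,000 × 9% = $1,620
  $16,000 × 19% = $3,040
  $15,500 × 25% = $3,875
  → $8,535

Shadow minimum tax:
  Base (financial-statement income): $37,300
  Less exemption $26,000 → base $11,300
  $11,300 × 12% = $1,356

$8,535 > $1,356, so the general income tax governs.

$8,535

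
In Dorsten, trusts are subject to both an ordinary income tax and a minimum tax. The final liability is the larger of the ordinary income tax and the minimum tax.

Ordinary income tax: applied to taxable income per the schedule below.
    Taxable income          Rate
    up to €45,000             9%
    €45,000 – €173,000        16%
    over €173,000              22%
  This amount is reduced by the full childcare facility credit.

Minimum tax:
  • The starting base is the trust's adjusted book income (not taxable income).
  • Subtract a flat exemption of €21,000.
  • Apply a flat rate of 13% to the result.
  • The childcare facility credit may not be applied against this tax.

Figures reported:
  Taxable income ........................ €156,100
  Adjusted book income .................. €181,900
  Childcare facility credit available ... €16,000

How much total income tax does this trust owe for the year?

€20,917

Ordinary income tax:
  €45,000 × 9% = €4,050
  €111,100 × 16% = €17,776
  → €21,826
  Less childcare facility credit €16,000 → €5,826

Minimum tax:
  Base (adjusted book income): €181,900
  Less exemption €21,000 → base €160,900
  €160,900 × 13% = €20,917

€20,917 > €5,826, so the minimum tax is the binding amount.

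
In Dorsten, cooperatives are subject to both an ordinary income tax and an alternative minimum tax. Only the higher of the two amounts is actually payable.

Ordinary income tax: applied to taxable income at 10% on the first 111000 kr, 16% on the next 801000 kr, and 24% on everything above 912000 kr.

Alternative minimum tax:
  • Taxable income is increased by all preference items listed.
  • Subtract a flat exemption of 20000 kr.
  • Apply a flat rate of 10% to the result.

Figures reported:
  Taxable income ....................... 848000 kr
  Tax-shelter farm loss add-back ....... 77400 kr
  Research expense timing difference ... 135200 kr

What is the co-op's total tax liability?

129020 kr

Ordinary income tax:
  111000 kr × 10% = 11100 kr
  737000 kr × 16% = 117920 kr
  → 129020 kr

Alternative minimum tax:
  Adjusted income: 848000 kr + 77400 kr + 135200 kr = 1060600 kr
  Less exemption 20000 kr → base 1040600 kr
  1040600 kr × 10% = 104060 kr

129020 kr > 104060 kr, so the ordinary income tax governs.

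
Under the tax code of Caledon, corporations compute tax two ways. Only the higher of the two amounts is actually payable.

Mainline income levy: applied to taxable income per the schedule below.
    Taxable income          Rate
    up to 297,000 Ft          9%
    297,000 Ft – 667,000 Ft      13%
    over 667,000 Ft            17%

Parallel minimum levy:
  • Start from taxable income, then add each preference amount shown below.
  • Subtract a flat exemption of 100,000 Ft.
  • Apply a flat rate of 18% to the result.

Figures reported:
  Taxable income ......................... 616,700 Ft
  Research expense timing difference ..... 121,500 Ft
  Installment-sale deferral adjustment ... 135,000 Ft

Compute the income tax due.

139,176 Ft

Mainline income levy:
  297,000 Ft × 9% = 26,730 Ft
  319,700 Ft × 13% = 41,561 Ft
  → 68,291 Ft

Parallel minimum levy:
  Adjusted income: 616,700 Ft + 121,500 Ft + 135,000 Ft = 873,200 Ft
  Less exemption 100,000 Ft → base 773,200 Ft
  773,200 Ft × 18% = 139,176 Ft

139,176 Ft > 68,291 Ft, so the parallel minimum levy is the binding amount.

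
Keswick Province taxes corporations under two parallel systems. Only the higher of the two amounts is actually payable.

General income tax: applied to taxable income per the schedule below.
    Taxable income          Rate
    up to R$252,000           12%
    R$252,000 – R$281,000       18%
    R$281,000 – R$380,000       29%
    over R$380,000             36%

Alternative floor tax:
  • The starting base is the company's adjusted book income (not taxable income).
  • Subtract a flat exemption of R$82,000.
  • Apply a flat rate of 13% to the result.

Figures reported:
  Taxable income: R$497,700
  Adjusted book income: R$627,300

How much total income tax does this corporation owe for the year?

R$106,542

General income tax:
  R$252,000 × 12% = R$30,240
  R$29,000 × 18% = R$5,220
  R$99,000 × 29% = R$28,710
  R$117,700 × 36% = R$42,372
  → R$106,542

Alternative floor tax:
  Base (adjusted book income): R$627,300
  Less exemption R$82,000 → base R$545,300
  R$545,300 × 13% = R$70,889

R$106,542 > R$70,889, so the general income tax governs.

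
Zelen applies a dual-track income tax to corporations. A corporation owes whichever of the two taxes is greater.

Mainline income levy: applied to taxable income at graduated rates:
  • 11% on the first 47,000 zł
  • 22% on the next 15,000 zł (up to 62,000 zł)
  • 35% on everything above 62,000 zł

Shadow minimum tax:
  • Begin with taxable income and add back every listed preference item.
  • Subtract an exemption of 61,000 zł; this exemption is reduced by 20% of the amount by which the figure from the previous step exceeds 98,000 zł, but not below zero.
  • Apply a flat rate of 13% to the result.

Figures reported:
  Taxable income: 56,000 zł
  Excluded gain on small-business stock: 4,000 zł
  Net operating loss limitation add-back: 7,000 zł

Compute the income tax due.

Shadow minimum tax:
  Adjusted income: 56,000 zł + 4,000 zł + 7,000 zł = 67,000 zł
  Exemption: 67,000 zł ≤ 98,000 zł, so full 61,000 zł applies
  Base: 67,000 zł − 61,000 zł = 6,000 zł
  6,000 zł × 13% = 780 zł

Mainline income levy:
  47,000 zł × 11% = 5,170 zł
  9,000 zł × 22% = 1,980 zł
  → 7,150 zł

7,150 zł > 780 zł, so the mainline income levy governs.

7,150 zł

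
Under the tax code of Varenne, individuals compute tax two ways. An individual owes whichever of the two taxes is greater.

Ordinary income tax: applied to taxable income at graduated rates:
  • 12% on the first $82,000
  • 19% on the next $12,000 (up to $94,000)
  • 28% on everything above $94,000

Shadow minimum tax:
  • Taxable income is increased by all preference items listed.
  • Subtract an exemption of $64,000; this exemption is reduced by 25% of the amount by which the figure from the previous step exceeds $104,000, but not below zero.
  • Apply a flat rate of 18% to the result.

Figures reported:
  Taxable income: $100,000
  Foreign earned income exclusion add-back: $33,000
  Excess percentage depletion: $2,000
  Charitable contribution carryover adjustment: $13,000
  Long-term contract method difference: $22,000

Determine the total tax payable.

$22,050

Shadow minimum tax:
  Adjusted income: $100,000 + $33,000 + $2,000 + $13,000 + $22,000 = $170,000
  Exemption: $64,000 − 25% × ($170,000 − $104,000) = $64,000 − $16,500 = $47,500
  Base: $170,000 − $47,500 = $122,500
  $122,500 × 18% = $22,050

Ordinary income tax:
  $82,000 × 12% = $9,840
  $12,000 × 19% = $2,280
  $6,000 × 28% = $1,680
  → $13,800

$22,050 > $13,800, so the shadow minimum tax is the binding amount.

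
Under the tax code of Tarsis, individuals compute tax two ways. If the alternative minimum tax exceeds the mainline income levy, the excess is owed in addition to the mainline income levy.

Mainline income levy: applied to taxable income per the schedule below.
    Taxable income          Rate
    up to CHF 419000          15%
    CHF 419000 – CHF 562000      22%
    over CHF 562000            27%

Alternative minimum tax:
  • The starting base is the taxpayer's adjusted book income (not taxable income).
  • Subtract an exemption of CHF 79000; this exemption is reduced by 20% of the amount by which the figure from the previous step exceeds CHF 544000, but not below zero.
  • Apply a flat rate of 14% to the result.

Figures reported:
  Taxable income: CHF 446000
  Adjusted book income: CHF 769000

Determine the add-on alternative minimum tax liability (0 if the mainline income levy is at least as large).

CHF 34110

Mainline income levy:
  CHF 419000 × 15% = CHF 62850
  CHF 27000 × 22% = CHF 5940
  → CHF 68790

Alternative minimum tax:
  Base (adjusted book income): CHF 769000
  Exemption: CHF 79000 − 20% × (CHF 769000 − CHF 544000) = CHF 79000 − CHF 45000 = CHF 34000
  Base: CHF 769000 − CHF 34000 = CHF 735000
  CHF 735000 × 14% = CHF 102900

Excess of alternative minimum tax over mainline income levy: CHF 102900 − CHF 68790 = CHF 34110.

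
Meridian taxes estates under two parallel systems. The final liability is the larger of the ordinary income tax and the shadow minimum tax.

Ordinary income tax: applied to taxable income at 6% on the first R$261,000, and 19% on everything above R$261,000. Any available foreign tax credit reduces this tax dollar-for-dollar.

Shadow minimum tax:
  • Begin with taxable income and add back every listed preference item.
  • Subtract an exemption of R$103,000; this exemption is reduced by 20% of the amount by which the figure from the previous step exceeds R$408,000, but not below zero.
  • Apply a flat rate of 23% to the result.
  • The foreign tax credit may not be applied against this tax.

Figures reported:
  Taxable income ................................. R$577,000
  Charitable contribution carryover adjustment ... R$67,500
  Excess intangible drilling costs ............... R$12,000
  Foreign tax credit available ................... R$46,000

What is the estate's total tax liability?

R$138,736

Ordinary income tax:
  R$261,000 × 6% = R$15,660
  R$316,000 × 19% = R$60,040
  → R$75,700
  Less foreign tax credit R$46,000 → R$29,700

Shadow minimum tax:
  Adjusted income: R$577,000 + R$67,500 + R$12,000 = R$656,500
  Exemption: R$103,000 − 20% × (R$656,500 − R$408,000) = R$103,000 − R$49,700 = R$53,300
  Base: R$656,500 − R$53,300 = R$603,200
  R$603,200 × 23% = R$138,736

R$138,736 > R$29,700, so the shadow minimum tax is the binding amount.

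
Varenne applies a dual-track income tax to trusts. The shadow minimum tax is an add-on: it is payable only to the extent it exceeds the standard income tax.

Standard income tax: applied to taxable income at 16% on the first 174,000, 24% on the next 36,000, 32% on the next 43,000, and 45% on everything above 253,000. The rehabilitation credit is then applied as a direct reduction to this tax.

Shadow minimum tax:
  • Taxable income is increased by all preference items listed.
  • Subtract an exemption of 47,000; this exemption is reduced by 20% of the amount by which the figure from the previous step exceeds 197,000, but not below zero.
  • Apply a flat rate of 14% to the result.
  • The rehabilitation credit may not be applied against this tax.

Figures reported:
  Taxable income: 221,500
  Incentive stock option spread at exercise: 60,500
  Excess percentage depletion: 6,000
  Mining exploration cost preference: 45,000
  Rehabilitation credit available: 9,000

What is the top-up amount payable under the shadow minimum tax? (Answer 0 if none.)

12,688

Standard income tax:
  174,000 × 16% = 27,840
  36,000 × 24% = 8,640
  11,500 × 32% = 3,680
  → 40,160
  Less rehabilitation credit 9,000 → 31,160

Shadow minimum tax:
  Adjusted income: 221,500 + 60,500 + 6,000 + 45,000 = 333,000
  Exemption: 47,000 − 20% × (333,000 − 197,000) = 47,000 − 27,200 = 19,800
  Base: 333,000 − 19,800 = 313,200
  313,200 × 14% = 43,848

Excess of shadow minimum tax over standard income tax: 43,848 − 31,160 = 12,688.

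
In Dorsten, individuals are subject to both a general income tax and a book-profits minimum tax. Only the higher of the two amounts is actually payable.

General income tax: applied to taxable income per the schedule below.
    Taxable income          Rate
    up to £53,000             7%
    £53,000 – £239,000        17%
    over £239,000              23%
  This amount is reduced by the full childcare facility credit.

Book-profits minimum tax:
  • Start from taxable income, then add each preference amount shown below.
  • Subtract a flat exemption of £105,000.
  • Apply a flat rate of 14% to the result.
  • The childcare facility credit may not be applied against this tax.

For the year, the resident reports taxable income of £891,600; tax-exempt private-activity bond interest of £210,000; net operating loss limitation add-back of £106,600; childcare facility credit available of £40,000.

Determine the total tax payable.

Book-profits minimum tax:
  Adjusted income: £891,600 + £210,000 + £106,600 = £1,208,200
  Less exemption £105,000 → base £1,103,200
  £1,103,200 × 14% = £154,448

General income tax:
  £53,000 × 7% = £3,710
  £186,000 × 17% = £31,620
  £652,600 × 23% = £150,098
  → £185,428
  Less childcare facility credit £40,000 → £145,428

£154,448 > £145,428, so the book-profits minimum tax is the binding amount.

£154,448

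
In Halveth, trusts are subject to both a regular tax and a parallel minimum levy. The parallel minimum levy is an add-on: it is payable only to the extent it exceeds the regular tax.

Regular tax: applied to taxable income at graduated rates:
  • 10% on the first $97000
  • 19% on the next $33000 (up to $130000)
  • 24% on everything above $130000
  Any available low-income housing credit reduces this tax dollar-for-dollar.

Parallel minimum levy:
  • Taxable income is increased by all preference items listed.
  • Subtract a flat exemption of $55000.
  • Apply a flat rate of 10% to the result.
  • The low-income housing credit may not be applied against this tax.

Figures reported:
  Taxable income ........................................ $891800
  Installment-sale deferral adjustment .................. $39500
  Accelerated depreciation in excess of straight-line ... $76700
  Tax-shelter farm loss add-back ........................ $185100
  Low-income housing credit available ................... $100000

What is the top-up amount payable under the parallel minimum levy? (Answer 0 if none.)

Parallel minimum levy:
  Adjusted income: $891800 + $39500 + $76700 + $185100 = $1193100
  Less exemption $55000 → base $1138100
  $1138100 × 10% = $113810

Regular tax:
  $97000 × 10% = $9700
  $33000 × 19% = $6270
  $761800 × 24% = $182832
  → $198802
  Less low-income housing credit $100000 → $98802

Excess of parallel minimum levy over regular tax: $113810 − $98802 = $15008.

$15008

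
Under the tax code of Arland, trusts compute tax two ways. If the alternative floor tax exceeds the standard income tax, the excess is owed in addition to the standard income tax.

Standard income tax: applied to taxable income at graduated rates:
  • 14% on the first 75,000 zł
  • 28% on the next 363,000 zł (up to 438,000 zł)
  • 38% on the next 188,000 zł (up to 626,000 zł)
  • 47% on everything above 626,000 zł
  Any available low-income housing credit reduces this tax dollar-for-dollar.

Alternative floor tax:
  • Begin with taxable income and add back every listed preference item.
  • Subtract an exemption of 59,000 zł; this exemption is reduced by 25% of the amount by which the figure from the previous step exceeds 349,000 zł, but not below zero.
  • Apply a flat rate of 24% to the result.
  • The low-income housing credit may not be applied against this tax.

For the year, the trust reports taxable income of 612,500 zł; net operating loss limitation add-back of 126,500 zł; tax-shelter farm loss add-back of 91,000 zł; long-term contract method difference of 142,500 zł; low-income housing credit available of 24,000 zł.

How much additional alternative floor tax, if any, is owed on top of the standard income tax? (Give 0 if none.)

78,950 zł

Alternative floor tax:
  Adjusted income: 612,500 zł + 126,500 zł + 91,000 zł + 142,500 zł = 972,500 zł
  Exemption: 25% × (972,500 zł − 349,000 zł) = 155,875 zł ≥ 59,000 zł, so the exemption is fully phased out
  Base: 972,500 zł − 0 zł = 972,500 zł
  972,500 zł × 24% = 233,400 zł

Standard income tax:
  75,000 zł × 14% = 10,500 zł
  363,000 zł × 28% = 101,640 zł
  174,500 zł × 38% = 66,310 zł
  → 178,450 zł
  Less low-income housing credit 24,000 zł → 154,450 zł

Excess of alternative floor tax over standard income tax: 233,400 zł − 154,450 zł = 78,950 zł.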